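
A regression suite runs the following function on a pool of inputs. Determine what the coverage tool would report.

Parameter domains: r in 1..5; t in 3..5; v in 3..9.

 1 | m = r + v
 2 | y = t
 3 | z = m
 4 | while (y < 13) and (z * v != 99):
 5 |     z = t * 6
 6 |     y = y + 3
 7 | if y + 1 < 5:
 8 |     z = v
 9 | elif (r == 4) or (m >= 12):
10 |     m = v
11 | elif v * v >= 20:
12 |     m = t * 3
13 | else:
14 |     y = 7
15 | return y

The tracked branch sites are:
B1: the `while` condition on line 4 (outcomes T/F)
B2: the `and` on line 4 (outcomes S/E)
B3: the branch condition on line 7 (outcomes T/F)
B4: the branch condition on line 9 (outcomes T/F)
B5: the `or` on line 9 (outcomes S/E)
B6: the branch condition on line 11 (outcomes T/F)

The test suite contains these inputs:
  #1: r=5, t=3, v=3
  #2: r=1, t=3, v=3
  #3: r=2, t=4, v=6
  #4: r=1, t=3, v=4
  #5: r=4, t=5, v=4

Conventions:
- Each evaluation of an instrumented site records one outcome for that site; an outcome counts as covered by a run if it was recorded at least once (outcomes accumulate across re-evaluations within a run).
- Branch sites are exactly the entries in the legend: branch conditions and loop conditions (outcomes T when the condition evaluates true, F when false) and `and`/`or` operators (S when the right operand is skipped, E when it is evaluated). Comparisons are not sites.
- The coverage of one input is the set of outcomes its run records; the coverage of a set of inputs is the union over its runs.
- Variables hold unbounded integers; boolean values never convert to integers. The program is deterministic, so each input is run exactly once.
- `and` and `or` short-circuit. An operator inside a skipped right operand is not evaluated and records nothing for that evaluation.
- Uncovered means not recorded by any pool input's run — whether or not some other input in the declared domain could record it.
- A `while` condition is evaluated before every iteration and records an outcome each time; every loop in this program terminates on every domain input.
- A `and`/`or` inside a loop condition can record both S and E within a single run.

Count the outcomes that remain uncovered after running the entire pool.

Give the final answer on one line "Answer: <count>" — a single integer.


#1 (r=5, t=3, v=3) -> covered: B1=T, B1=F, B2=S, B2=E, B3=F, B4=F, B5=E, B6=F
#2 (r=1, t=3, v=3) -> covered: B1=T, B1=F, B2=S, B2=E, B3=F, B4=F, B5=E, B6=F
#3 (r=2, t=4, v=6) -> covered: B1=T, B1=F, B2=S, B2=E, B3=F, B4=F, B5=E, B6=T
#4 (r=1, t=3, v=4) -> covered: B1=T, B1=F, B2=S, B2=E, B3=F, B4=F, B5=E, B6=F
#5 (r=4, t=5, v=4) -> covered: B1=T, B1=F, B2=S, B2=E, B3=F, B4=T, B5=S
union over the pool: B1=T, B1=F, B2=S, B2=E, B3=F, B4=T, B4=F, B5=S, B5=E, B6=T, B6=F
uncovered (1 of 12): B3=T
Answer: 1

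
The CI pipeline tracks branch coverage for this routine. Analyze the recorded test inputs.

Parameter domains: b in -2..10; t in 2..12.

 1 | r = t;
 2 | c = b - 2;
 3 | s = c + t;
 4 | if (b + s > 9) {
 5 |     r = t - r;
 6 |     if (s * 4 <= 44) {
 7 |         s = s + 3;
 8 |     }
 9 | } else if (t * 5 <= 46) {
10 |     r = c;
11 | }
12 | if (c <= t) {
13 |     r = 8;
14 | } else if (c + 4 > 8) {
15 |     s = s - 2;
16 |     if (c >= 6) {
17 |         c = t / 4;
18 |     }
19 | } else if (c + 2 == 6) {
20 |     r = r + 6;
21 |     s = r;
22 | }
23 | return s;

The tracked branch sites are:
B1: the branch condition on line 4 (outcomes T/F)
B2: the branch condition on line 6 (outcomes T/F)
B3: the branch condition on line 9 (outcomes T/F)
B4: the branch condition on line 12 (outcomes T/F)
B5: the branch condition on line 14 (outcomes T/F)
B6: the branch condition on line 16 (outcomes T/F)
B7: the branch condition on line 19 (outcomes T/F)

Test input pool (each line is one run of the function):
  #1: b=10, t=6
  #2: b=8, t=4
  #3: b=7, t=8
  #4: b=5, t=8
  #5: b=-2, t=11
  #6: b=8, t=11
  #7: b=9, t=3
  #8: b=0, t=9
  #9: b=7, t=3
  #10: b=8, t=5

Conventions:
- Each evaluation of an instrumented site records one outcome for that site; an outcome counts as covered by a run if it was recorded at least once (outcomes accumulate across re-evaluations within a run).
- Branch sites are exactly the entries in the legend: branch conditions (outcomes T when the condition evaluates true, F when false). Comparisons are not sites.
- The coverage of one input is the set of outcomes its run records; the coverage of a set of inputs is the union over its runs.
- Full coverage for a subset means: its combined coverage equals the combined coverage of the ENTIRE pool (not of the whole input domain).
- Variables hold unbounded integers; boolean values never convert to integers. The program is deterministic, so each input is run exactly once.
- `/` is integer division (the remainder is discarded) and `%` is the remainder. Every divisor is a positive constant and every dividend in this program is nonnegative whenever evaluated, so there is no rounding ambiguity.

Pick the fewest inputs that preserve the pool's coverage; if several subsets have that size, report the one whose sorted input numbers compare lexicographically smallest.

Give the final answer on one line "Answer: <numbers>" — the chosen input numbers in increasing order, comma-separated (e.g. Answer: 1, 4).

run #1 (b=10, t=6) runs B1->T, B2->F, B4->F, B5->T, B6->T; records B1=T, B2=F, B4=F, B5=T, B6=T
run #2 (b=8, t=4) runs B1->T, B2->T, B4->F, B5->T, B6->T; records B1=T, B2=T, B4=F, B5=T, B6=T
run #3 (b=7, t=8) runs B1->T, B2->F, B4->T; records B1=T, B2=F, B4=T
run #4 (b=5, t=8) runs B1->T, B2->T, B4->T; records B1=T, B2=T, B4=T
run #5 (b=-2, t=11) runs B1->F, B3->F, B4->T; records B1=F, B3=F, B4=T
run #6 (b=8, t=11) runs B1->T, B2->F, B4->T; records B1=T, B2=F, B4=T
run #7 (b=9, t=3) runs B1->T, B2->T, B4->F, B5->T, B6->T; records B1=T, B2=T, B4=F, B5=T, B6=T
run #8 (b=0, t=9) runs B1->F, B3->T, B4->T; records B1=F, B3=T, B4=T
run #9 (b=7, t=3) runs B1->T, B2->T, B4->F, B5->T, B6->F; records B1=T, B2=T, B4=F, B5=T, B6=F
run #10 (b=8, t=5) runs B1->T, B2->T, B4->F, B5->T, B6->T; records B1=T, B2=T, B4=F, B5=T, B6=T
the full pool covers 11 outcomes: B1=T, B1=F, B2=T, B2=F, B3=T, B3=F, B4=T, B4=F, B5=T, B6=T, B6=F
size 1 is not enough: best union over all size-1 subsets is 5/11
size 2 is not enough: best union over all size-2 subsets is 8/11
size 3 is not enough: best union over all size-3 subsets is 10/11
at size 4, {1, 5, 8, 9} reaches all 11 outcomes; every lexicographically earlier size-4 subset fails

Answer: 1, 5, 8, 9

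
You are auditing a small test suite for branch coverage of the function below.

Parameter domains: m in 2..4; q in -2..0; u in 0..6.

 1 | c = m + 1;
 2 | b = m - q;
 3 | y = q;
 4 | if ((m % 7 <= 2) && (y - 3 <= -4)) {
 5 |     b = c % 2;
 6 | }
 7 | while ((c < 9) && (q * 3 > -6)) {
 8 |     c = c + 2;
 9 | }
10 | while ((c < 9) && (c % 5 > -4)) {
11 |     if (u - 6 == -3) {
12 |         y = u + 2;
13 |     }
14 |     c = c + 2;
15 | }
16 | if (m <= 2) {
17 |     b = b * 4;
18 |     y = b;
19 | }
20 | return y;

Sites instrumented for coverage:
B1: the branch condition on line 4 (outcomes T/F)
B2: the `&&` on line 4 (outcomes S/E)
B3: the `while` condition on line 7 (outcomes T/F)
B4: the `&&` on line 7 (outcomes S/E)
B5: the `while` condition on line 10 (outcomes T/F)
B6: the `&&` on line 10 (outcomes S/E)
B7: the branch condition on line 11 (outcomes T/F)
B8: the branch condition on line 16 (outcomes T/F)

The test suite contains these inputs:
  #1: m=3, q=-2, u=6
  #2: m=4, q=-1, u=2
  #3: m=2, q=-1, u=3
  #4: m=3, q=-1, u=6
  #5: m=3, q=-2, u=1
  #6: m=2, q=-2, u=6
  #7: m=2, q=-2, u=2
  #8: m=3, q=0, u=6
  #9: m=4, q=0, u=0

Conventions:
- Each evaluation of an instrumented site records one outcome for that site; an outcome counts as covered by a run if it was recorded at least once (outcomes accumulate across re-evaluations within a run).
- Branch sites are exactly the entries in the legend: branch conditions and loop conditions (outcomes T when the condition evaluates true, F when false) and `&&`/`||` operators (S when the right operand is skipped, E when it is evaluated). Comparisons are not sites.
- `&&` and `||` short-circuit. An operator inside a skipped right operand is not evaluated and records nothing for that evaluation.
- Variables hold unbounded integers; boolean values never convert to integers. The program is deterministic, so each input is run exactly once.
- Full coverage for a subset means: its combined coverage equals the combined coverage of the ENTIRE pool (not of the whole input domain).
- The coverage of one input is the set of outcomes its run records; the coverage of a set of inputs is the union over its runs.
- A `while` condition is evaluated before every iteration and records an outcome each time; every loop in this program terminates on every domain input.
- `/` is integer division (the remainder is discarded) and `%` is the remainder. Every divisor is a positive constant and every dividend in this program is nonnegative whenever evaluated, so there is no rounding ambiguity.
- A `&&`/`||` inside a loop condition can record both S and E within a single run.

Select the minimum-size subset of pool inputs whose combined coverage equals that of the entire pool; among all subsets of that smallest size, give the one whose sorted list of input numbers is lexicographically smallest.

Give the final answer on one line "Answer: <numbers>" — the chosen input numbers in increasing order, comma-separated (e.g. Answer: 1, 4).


input #1, m=3, q=-2, u=6: events B2->S, B1->F, B4->E, B3->F, B6->E, B5->T, B7->F, B6->E, B5->T, B7->F, B6->E, B5->T, B7->F, B6->S, ...; outcomes B1=F, B2=S, B3=F, B4=E, B5=T, B5=F, B6=S, B6=E, B7=F, B8=F
input #2, m=4, q=-1, u=2: events B2->S, B1->F, B4->E, B3->T, B4->E, B3->T, B4->S, B3->F, B6->S, B5->F, B8->F; outcomes B1=F, B2=S, B3=T, B3=F, B4=S, B4=E, B5=F, B6=S, B8=F
input #3, m=2, q=-1, u=3: events B2->E, B1->T, B4->E, B3->T, B4->E, B3->T, B4->E, B3->T, B4->S, B3->F, B6->S, B5->F, B8->T; outcomes B1=T, B2=E, B3=T, B3=F, B4=S, B4=E, B5=F, B6=S, B8=T
input #4, m=3, q=-1, u=6: events B2->S, B1->F, B4->E, B3->T, B4->E, B3->T, B4->E, B3->T, B4->S, B3->F, B6->S, B5->F, B8->F; outcomes B1=F, B2=S, B3=T, B3=F, B4=S, B4=E, B5=F, B6=S, B8=F
input #5, m=3, q=-2, u=1: events B2->S, B1->F, B4->E, B3->F, B6->E, B5->T, B7->F, B6->E, B5->T, B7->F, B6->E, B5->T, B7->F, B6->S, ...; outcomes B1=F, B2=S, B3=F, B4=E, B5=T, B5=F, B6=S, B6=E, B7=F, B8=F
input #6, m=2, q=-2, u=6: events B2->E, B1->T, B4->E, B3->F, B6->E, B5->T, B7->F, B6->E, B5->T, B7->F, B6->E, B5->T, B7->F, B6->S, ...; outcomes B1=T, B2=E, B3=F, B4=E, B5=T, B5=F, B6=S, B6=E, B7=F, B8=T
input #7, m=2, q=-2, u=2: events B2->E, B1->T, B4->E, B3->F, B6->E, B5->T, B7->F, B6->E, B5->T, B7->F, B6->E, B5->T, B7->F, B6->S, ...; outcomes B1=T, B2=E, B3=F, B4=E, B5=T, B5=F, B6=S, B6=E, B7=F, B8=T
input #8, m=3, q=0, u=6: events B2->S, B1->F, B4->E, B3->T, B4->E, B3->T, B4->E, B3->T, B4->S, B3->F, B6->S, B5->F, B8->F; outcomes B1=F, B2=S, B3=T, B3=F, B4=S, B4=E, B5=F, B6=S, B8=F
input #9, m=4, q=0, u=0: events B2->S, B1->F, B4->E, B3->T, B4->E, B3->T, B4->S, B3->F, B6->S, B5->F, B8->F; outcomes B1=F, B2=S, B3=T, B3=F, B4=S, B4=E, B5=F, B6=S, B8=F
the full pool covers 15 outcomes: B1=T, B1=F, B2=S, B2=E, B3=T, B3=F, B4=S, B4=E, B5=T, B5=F, B6=S, B6=E, B7=F, B8=T, B8=F
every size-1 subset falls short of the 15 outcomes (best: 10/15)
inputs {1, 3} (size 2) cover everything; no size-2 subset with a lexicographically smaller index list covers all 15
Answer: 1, 3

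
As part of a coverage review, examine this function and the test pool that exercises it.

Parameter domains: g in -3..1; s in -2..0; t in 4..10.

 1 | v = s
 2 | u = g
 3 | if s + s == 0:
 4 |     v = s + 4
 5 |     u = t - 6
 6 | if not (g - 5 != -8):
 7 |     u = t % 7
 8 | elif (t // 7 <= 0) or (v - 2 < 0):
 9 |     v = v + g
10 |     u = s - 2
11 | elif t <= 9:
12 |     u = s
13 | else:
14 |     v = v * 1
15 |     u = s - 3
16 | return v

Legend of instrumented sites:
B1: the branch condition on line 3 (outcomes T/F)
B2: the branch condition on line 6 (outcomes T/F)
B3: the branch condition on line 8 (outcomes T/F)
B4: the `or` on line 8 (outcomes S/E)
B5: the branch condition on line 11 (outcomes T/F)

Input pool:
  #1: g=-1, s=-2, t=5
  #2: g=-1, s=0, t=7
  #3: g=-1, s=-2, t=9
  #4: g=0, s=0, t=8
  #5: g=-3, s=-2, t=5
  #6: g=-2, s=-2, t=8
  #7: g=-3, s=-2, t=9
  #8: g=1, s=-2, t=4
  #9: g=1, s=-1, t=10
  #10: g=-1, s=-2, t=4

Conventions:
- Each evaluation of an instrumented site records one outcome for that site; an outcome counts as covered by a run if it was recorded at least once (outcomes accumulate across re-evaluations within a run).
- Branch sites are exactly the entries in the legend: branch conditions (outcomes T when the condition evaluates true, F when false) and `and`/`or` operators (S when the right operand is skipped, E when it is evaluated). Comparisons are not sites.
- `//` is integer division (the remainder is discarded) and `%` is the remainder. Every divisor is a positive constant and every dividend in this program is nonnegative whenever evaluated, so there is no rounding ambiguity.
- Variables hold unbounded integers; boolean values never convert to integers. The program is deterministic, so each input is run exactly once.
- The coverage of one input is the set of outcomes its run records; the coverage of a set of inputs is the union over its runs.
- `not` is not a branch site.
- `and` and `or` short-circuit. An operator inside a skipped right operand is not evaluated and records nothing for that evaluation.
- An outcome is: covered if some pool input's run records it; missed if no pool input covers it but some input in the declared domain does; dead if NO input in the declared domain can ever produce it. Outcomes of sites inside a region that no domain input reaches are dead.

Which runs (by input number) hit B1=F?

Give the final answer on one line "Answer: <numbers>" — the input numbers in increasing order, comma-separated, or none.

input #1 (g=-1, s=-2, t=5): records B1=F
input #2 (g=-1, s=0, t=7): does not record B1=F
input #3 (g=-1, s=-2, t=9): records B1=F
input #4 (g=0, s=0, t=8): does not record B1=F
input #5 (g=-3, s=-2, t=5): records B1=F
input #6 (g=-2, s=-2, t=8): records B1=F
input #7 (g=-3, s=-2, t=9): records B1=F
input #8 (g=1, s=-2, t=4): records B1=F
input #9 (g=1, s=-1, t=10): records B1=F
input #10 (g=-1, s=-2, t=4): records B1=F

Answer: 1, 3, 5, 6, 7, 8, 9, 10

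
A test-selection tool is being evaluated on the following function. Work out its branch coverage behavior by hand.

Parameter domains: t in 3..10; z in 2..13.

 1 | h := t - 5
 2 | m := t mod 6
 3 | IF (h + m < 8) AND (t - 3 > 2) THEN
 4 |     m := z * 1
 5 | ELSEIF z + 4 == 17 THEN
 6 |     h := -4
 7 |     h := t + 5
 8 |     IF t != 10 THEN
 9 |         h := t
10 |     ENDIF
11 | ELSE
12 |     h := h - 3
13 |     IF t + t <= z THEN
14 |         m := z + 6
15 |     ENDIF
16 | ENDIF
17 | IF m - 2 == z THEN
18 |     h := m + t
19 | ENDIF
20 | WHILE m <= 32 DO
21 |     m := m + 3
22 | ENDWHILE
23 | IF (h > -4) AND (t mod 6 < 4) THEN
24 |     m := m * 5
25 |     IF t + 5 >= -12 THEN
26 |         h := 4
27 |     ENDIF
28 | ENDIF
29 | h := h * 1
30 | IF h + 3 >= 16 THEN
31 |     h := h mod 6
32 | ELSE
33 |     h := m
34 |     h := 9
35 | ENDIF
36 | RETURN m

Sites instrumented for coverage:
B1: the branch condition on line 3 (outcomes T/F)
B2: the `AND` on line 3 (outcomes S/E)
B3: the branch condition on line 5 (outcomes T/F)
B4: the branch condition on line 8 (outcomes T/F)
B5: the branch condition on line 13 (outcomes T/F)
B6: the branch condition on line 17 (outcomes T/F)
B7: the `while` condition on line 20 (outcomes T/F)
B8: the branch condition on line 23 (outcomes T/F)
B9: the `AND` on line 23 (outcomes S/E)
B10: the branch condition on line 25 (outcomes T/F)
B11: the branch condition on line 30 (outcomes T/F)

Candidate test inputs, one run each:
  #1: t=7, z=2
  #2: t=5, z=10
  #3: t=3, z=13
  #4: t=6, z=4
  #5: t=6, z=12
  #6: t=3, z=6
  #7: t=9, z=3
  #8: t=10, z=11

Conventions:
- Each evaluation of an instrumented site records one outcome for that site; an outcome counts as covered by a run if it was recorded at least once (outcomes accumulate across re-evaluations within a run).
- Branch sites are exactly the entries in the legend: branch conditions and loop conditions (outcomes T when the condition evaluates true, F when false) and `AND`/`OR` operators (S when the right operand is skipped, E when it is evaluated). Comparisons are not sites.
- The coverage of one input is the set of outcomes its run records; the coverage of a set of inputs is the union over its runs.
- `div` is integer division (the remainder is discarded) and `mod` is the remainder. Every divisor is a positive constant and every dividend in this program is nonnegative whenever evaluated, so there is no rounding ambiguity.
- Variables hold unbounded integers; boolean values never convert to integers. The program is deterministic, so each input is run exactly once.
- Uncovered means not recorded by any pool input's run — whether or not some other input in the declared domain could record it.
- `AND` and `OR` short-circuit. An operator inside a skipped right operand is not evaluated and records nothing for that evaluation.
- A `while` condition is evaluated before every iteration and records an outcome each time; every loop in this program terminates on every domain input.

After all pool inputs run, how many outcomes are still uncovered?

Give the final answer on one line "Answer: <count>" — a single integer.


test 1 (t=7, z=2) fires B2->E, B1->T, B6->F, B7->T, B7->T, B7->T, B7->T, B7->T, B7->T, B7->T, B7->T, B7->T, B7->T, B7->T, ...; hits B1=T, B2=E, B6=F, B7=T, B7=F, B8=T, B9=E, B10=T, B11=F
test 2 (t=5, z=10) fires B2->E, B1->F, B3->F, B5->T, B6->F, B7->T, B7->T, B7->T, B7->T, B7->T, B7->T, B7->F, B9->E, B8->F, ...; hits B1=F, B2=E, B3=F, B5=T, B6=F, B7=T, B7=F, B8=F, B9=E, B11=F
test 3 (t=3, z=13) fires B2->E, B1->F, B3->T, B4->T, B6->F, B7->T, B7->T, B7->T, B7->T, B7->T, B7->T, B7->T, B7->T, B7->T, ...; hits B1=F, B2=E, B3=T, B4=T, B6=F, B7=T, B7=F, B8=T, B9=E, B10=T, B11=F
test 4 (t=6, z=4) fires B2->E, B1->T, B6->F, B7->T, B7->T, B7->T, B7->T, B7->T, B7->T, B7->T, B7->T, B7->T, B7->T, B7->F, ...; hits B1=T, B2=E, B6=F, B7=T, B7=F, B8=T, B9=E, B10=T, B11=F
test 5 (t=6, z=12) fires B2->E, B1->T, B6->F, B7->T, B7->T, B7->T, B7->T, B7->T, B7->T, B7->T, B7->F, B9->E, B8->T, B10->T, ...; hits B1=T, B2=E, B6=F, B7=T, B7=F, B8=T, B9=E, B10=T, B11=F
test 6 (t=3, z=6) fires B2->E, B1->F, B3->F, B5->T, B6->F, B7->T, B7->T, B7->T, B7->T, B7->T, B7->T, B7->T, B7->F, B9->S, ...; hits B1=F, B2=E, B3=F, B5=T, B6=F, B7=T, B7=F, B8=F, B9=S, B11=F
test 7 (t=9, z=3) fires B2->E, B1->T, B6->F, B7->T, B7->T, B7->T, B7->T, B7->T, B7->T, B7->T, B7->T, B7->T, B7->T, B7->F, ...; hits B1=T, B2=E, B6=F, B7=T, B7=F, B8=T, B9=E, B10=T, B11=F
test 8 (t=10, z=11) fires B2->S, B1->F, B3->F, B5->F, B6->F, B7->T, B7->T, B7->T, B7->T, B7->T, B7->T, B7->T, B7->T, B7->T, ...; hits B1=F, B2=S, B3=F, B5=F, B6=F, B7=T, B7=F, B8=F, B9=E, B11=F
union over the pool: B1=T, B1=F, B2=S, B2=E, B3=T, B3=F, B4=T, B5=T, B5=F, B6=F, B7=T, B7=F, B8=T, B8=F, B9=S, B9=E, B10=T, B11=F
uncovered (4 of 22): B4=F, B6=T, B10=F, B11=T
Answer: 4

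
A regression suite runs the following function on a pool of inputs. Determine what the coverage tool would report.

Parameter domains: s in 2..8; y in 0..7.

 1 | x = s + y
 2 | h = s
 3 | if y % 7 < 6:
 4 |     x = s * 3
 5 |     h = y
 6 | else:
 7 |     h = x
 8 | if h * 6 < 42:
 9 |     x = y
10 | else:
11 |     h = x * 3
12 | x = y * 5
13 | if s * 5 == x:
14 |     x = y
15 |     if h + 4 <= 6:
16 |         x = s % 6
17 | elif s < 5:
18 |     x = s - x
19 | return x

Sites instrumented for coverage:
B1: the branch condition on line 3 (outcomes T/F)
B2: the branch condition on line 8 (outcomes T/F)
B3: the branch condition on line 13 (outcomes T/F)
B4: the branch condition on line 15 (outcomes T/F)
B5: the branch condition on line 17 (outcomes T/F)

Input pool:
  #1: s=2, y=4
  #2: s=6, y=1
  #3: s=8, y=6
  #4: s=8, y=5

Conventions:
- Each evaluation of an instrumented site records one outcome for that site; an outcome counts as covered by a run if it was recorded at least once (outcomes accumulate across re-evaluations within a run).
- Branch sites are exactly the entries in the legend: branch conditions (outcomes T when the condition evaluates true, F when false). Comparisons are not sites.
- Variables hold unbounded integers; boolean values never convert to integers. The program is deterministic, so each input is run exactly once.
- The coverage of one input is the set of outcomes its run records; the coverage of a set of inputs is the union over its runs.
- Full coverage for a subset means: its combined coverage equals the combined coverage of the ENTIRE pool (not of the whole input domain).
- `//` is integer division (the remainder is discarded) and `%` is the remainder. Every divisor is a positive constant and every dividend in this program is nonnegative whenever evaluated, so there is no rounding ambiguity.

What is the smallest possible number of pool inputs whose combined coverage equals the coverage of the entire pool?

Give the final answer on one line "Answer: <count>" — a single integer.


#1 (s=2, y=4) -> B1->T, B2->T, B3->F, B5->T; covered: B1=T, B2=T, B3=F, B5=T
#2 (s=6, y=1) -> B1->T, B2->T, B3->F, B5->F; covered: B1=T, B2=T, B3=F, B5=F
#3 (s=8, y=6) -> B1->F, B2->F, B3->F, B5->F; covered: B1=F, B2=F, B3=F, B5=F
#4 (s=8, y=5) -> B1->T, B2->T, B3->F, B5->F; covered: B1=T, B2=T, B3=F, B5=F
the full pool covers 7 outcomes: B1=T, B1=F, B2=T, B2=F, B3=F, B5=T, B5=F
checked all size-1 subsets: none covers 7 outcomes (max 4/7)
at size 2, {1, 3} reaches all 7 outcomes; every lexicographically earlier size-2 subset fails
Answer: 2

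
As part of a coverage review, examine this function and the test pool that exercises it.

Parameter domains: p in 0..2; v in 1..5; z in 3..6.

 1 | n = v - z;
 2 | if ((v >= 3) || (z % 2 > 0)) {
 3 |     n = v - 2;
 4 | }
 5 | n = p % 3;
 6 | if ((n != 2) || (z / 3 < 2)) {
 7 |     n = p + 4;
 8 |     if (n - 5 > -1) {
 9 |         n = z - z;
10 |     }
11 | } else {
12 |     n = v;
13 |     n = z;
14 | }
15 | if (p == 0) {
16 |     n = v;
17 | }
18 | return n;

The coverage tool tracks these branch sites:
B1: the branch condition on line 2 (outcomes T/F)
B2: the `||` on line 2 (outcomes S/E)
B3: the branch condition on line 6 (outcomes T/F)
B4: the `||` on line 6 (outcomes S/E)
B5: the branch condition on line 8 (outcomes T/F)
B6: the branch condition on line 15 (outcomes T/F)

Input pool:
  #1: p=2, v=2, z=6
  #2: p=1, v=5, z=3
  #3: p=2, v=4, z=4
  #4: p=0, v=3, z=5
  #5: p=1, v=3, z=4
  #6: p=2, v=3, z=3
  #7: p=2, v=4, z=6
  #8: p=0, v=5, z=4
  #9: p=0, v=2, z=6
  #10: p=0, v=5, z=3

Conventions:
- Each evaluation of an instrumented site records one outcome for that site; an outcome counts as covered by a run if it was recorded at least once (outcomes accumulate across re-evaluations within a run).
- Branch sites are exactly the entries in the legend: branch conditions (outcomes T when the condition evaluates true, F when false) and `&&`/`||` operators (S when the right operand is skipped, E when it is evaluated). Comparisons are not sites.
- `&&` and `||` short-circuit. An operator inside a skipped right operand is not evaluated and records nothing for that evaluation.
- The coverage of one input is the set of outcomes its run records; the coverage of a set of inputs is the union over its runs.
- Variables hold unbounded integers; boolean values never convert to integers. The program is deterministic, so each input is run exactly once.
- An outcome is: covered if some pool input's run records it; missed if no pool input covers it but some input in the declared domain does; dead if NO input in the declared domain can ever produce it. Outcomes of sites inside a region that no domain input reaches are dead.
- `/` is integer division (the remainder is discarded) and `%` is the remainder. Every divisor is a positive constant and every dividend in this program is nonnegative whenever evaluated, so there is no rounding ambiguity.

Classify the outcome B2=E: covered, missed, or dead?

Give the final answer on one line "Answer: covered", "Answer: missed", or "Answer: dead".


B2=E is recorded by pool input(s) 1, 9 -> covered
Answer: covered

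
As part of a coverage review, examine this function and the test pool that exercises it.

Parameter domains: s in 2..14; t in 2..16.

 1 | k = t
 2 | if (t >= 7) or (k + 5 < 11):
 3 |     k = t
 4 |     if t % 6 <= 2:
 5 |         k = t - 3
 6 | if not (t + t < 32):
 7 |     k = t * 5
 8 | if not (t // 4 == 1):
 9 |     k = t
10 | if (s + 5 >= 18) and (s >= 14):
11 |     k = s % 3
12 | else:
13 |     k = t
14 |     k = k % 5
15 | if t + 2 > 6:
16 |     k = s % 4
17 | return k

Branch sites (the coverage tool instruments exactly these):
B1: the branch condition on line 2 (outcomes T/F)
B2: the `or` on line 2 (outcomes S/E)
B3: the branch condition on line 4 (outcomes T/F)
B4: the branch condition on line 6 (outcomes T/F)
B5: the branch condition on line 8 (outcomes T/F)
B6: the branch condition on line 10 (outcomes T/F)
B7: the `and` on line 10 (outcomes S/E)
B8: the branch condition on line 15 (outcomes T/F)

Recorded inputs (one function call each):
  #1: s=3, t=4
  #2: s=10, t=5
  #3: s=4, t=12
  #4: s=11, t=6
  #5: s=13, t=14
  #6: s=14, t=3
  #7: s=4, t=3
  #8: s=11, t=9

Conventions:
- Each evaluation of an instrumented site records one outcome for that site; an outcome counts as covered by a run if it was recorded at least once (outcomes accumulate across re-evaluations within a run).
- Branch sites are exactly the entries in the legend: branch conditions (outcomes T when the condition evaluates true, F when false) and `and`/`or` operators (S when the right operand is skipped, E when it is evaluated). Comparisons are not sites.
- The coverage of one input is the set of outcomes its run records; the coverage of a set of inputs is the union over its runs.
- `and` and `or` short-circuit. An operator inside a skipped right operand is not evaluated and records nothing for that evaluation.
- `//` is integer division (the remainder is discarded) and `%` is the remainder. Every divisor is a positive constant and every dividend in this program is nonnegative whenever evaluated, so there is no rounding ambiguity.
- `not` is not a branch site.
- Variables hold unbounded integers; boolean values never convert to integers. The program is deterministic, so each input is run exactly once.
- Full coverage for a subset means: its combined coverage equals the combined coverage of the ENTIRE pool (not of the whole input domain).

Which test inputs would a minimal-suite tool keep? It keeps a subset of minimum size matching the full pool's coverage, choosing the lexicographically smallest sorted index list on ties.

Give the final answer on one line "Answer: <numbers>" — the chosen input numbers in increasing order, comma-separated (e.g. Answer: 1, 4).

test 1 (s=3, t=4) fires B2->E, B1->T, B3->F, B4->F, B5->F, B7->S, B6->F, B8->F; hits B1=T, B2=E, B3=F, B4=F, B5=F, B6=F, B7=S, B8=F
test 2 (s=10, t=5) fires B2->E, B1->T, B3->F, B4->F, B5->F, B7->S, B6->F, B8->T; hits B1=T, B2=E, B3=F, B4=F, B5=F, B6=F, B7=S, B8=T
test 3 (s=4, t=12) fires B2->S, B1->T, B3->T, B4->F, B5->T, B7->S, B6->F, B8->T; hits B1=T, B2=S, B3=T, B4=F, B5=T, B6=F, B7=S, B8=T
test 4 (s=11, t=6) fires B2->E, B1->F, B4->F, B5->F, B7->S, B6->F, B8->T; hits B1=F, B2=E, B4=F, B5=F, B6=F, B7=S, B8=T
test 5 (s=13, t=14) fires B2->S, B1->T, B3->T, B4->F, B5->T, B7->E, B6->F, B8->T; hits B1=T, B2=S, B3=T, B4=F, B5=T, B6=F, B7=E, B8=T
test 6 (s=14, t=3) fires B2->E, B1->T, B3->F, B4->F, B5->T, B7->E, B6->T, B8->F; hits B1=T, B2=E, B3=F, B4=F, B5=T, B6=T, B7=E, B8=F
test 7 (s=4, t=3) fires B2->E, B1->T, B3->F, B4->F, B5->T, B7->S, B6->F, B8->F; hits B1=T, B2=E, B3=F, B4=F, B5=T, B6=F, B7=S, B8=F
test 8 (s=11, t=9) fires B2->S, B1->T, B3->F, B4->F, B5->T, B7->S, B6->F, B8->T; hits B1=T, B2=S, B3=F, B4=F, B5=T, B6=F, B7=S, B8=T
pool-wide coverage (15 outcomes): B1=T, B1=F, B2=S, B2=E, B3=T, B3=F, B4=F, B5=T, B5=F, B6=T, B6=F, B7=S, B7=E, B8=T, B8=F
checked all size-1 subsets: none covers 15 outcomes (max 8/15)
checked all size-2 subsets: none covers 15 outcomes (max 13/15)
inputs {3, 4, 6} (size 3) cover everything; no size-3 subset with a lexicographically smaller index list covers all 15

Answer: 3, 4, 6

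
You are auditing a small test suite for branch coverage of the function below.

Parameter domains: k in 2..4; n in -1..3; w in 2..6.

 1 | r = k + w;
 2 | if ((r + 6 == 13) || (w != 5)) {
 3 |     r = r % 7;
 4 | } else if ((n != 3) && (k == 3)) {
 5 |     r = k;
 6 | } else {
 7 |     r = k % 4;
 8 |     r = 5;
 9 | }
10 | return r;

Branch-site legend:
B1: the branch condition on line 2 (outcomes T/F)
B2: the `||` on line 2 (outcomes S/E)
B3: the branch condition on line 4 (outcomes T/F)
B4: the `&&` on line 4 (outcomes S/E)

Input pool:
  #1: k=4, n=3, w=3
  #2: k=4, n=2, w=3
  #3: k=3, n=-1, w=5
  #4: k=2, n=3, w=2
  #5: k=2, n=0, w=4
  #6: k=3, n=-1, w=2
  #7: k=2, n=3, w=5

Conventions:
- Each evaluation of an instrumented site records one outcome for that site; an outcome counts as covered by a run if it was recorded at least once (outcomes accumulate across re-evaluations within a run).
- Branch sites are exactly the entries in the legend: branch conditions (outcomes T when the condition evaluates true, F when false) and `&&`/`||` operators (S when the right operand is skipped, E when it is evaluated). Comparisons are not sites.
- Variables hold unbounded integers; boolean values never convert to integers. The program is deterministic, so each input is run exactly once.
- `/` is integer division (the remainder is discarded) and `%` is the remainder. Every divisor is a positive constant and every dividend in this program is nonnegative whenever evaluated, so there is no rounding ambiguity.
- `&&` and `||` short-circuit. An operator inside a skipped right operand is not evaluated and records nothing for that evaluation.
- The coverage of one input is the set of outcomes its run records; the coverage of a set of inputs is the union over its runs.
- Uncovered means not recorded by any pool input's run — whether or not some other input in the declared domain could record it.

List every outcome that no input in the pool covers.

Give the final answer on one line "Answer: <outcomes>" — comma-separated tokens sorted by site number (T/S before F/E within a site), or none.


input #1, k=4, n=3, w=3: events B2->S, B1->T; outcomes B1=T, B2=S
input #2, k=4, n=2, w=3: events B2->S, B1->T; outcomes B1=T, B2=S
input #3, k=3, n=-1, w=5: events B2->E, B1->F, B4->E, B3->T; outcomes B1=F, B2=E, B3=T, B4=E
input #4, k=2, n=3, w=2: events B2->E, B1->T; outcomes B1=T, B2=E
input #5, k=2, n=0, w=4: events B2->E, B1->T; outcomes B1=T, B2=E
input #6, k=3, n=-1, w=2: events B2->E, B1->T; outcomes B1=T, B2=E
input #7, k=2, n=3, w=5: events B2->S, B1->T; outcomes B1=T, B2=S
union over the pool: B1=T, B1=F, B2=S, B2=E, B3=T, B4=E
uncovered (2 of 8): B3=F, B4=S
Answer: B3=F, B4=S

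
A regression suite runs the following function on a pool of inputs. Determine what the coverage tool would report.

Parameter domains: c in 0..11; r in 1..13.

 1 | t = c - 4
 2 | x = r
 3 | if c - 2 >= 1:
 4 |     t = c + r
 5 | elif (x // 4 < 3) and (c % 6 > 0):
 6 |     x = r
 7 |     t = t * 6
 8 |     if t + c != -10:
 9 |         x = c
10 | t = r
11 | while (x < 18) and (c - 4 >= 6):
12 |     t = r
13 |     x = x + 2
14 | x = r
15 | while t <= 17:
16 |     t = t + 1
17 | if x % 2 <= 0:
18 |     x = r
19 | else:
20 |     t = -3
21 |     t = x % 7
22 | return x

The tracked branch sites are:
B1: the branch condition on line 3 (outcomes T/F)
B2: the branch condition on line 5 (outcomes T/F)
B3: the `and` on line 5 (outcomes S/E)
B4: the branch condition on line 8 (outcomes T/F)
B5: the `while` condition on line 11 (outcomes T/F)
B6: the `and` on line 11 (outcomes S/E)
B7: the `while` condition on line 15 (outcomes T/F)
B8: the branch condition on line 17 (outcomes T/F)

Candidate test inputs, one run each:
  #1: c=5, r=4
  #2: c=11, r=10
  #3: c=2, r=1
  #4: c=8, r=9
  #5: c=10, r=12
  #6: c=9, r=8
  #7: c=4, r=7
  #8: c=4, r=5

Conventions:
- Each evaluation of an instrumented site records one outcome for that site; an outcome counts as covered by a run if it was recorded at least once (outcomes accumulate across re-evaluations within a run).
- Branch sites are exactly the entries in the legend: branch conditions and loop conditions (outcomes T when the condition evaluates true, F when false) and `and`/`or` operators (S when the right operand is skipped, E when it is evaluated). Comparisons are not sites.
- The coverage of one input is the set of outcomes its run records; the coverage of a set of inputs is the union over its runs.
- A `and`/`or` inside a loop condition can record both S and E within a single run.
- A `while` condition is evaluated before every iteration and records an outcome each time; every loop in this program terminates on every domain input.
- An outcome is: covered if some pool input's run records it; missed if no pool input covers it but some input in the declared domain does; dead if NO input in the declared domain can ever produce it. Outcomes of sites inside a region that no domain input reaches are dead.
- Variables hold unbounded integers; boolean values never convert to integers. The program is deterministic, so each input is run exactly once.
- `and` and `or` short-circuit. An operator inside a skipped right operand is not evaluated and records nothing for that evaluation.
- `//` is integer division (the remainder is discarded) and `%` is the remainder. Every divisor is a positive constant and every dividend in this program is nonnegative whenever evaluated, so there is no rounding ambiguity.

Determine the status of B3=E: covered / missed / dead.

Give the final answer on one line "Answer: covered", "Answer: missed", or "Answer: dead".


B3=E is recorded by pool input(s) 3 -> covered
Answer: covered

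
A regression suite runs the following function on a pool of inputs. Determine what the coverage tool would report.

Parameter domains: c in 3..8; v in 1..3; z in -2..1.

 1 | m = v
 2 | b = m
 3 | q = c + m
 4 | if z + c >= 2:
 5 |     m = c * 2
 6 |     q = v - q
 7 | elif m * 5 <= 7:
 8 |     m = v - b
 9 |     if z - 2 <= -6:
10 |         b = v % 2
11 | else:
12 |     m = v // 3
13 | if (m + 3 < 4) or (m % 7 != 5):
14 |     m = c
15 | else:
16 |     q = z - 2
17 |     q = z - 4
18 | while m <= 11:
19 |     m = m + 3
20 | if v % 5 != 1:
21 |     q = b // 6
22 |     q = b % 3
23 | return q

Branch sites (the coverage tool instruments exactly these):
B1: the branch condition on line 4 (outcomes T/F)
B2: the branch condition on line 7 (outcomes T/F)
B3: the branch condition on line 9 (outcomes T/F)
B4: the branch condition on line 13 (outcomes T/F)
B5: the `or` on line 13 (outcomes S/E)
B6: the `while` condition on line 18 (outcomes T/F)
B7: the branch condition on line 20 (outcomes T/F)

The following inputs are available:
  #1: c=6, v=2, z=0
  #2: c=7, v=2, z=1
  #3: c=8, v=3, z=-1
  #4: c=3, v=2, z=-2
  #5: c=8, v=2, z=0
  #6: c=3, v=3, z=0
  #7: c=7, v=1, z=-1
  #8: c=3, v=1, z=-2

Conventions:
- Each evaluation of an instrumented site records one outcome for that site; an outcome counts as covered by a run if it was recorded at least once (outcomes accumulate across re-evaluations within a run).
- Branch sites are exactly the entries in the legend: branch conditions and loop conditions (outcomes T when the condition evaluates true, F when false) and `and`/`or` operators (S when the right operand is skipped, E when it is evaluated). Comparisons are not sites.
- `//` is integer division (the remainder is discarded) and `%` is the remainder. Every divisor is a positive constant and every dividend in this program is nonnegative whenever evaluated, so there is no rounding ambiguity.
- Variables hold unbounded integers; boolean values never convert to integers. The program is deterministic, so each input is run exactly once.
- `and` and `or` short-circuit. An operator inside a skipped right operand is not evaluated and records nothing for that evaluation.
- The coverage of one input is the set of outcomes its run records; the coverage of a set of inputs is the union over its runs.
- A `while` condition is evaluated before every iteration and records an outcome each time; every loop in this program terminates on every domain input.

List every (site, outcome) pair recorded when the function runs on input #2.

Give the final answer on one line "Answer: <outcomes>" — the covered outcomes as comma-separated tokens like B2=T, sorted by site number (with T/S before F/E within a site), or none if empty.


Running input #2 (c=7, v=2, z=1), event by event:
  B1->T, B5->E, B4->T, B6->T, B6->T, B6->F, B7->T
deduplicating events, the covered set is: B1=T, B4=T, B5=E, B6=T, B6=F, B7=T
Answer: B1=T, B4=T, B5=E, B6=T, B6=F, B7=T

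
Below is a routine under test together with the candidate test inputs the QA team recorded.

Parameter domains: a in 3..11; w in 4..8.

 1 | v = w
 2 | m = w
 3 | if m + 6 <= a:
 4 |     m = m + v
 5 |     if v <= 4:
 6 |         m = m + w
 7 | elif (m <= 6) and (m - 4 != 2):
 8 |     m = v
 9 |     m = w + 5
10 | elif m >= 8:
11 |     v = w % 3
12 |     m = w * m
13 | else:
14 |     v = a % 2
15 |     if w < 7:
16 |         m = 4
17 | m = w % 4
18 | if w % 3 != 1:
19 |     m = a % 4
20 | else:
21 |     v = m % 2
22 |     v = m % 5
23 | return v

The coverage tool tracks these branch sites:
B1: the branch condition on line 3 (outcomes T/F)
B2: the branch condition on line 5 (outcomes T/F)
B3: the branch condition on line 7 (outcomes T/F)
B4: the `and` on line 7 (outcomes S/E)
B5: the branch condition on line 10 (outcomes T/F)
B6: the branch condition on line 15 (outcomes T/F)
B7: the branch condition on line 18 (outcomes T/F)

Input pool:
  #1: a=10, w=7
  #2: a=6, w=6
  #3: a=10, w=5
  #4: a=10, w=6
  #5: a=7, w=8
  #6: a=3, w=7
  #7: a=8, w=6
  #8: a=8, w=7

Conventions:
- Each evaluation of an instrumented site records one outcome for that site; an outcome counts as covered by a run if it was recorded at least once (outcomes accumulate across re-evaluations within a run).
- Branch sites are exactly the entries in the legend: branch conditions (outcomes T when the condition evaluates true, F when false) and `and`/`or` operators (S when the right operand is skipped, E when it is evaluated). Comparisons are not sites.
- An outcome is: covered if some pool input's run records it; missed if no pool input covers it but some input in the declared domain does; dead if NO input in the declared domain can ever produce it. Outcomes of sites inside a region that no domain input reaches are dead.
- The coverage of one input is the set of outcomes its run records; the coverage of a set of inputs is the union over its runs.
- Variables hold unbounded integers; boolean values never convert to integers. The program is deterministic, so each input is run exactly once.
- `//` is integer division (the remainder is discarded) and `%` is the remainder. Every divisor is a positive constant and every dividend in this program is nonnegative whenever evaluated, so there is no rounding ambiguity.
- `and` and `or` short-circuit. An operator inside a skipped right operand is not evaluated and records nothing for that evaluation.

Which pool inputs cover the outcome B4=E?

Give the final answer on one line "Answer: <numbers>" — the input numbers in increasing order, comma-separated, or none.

input #1 (a=10, w=7): does not produce B4=E
input #2 (a=6, w=6): produces B4=E
input #3 (a=10, w=5): produces B4=E
input #4 (a=10, w=6): produces B4=E
input #5 (a=7, w=8): does not produce B4=E
input #6 (a=3, w=7): does not produce B4=E
input #7 (a=8, w=6): produces B4=E
input #8 (a=8, w=7): does not produce B4=E

Answer: 2, 3, 4, 7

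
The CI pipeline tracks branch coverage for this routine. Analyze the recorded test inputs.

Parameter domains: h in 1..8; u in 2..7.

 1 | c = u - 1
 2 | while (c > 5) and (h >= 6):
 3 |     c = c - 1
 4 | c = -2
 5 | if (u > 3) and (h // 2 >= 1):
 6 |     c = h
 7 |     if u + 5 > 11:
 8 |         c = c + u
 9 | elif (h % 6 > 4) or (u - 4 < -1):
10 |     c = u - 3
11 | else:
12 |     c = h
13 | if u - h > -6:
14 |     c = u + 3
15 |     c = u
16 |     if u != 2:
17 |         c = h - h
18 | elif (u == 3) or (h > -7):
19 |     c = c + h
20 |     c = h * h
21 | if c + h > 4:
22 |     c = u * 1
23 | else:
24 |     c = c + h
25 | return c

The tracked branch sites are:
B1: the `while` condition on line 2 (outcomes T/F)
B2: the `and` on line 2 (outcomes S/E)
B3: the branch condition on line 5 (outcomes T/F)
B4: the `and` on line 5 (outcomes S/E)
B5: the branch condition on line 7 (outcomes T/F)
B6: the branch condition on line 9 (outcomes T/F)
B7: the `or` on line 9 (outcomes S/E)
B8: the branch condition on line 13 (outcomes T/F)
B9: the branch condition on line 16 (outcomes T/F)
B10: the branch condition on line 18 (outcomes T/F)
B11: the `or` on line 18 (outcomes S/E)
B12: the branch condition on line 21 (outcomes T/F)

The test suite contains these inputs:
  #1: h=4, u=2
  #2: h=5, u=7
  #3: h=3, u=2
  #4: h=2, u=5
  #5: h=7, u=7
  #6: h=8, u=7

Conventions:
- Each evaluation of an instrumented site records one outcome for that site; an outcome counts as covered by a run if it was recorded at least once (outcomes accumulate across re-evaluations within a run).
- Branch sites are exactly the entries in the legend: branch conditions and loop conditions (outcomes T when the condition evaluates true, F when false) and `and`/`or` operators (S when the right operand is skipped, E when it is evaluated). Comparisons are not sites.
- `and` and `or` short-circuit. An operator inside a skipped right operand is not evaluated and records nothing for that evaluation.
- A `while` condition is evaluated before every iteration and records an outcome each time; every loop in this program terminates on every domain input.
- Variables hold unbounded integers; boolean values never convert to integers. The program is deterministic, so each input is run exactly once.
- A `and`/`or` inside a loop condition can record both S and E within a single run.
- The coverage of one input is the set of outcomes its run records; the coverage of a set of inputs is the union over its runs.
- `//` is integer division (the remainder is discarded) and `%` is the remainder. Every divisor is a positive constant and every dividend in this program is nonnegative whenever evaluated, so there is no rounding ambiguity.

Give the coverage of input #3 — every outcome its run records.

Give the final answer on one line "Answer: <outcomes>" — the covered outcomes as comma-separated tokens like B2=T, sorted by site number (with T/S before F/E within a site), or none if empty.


Simulating input #3 (h=3, u=2) step by step:
  B2->S, B1->F, B4->S, B3->F, B7->E, B6->T, B8->T, B9->F, B12->T
deduplicating events, the covered set is: B1=F, B2=S, B3=F, B4=S, B6=T, B7=E, B8=T, B9=F, B12=T
Answer: B1=F, B2=S, B3=F, B4=S, B6=T, B7=E, B8=T, B9=F, B12=T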